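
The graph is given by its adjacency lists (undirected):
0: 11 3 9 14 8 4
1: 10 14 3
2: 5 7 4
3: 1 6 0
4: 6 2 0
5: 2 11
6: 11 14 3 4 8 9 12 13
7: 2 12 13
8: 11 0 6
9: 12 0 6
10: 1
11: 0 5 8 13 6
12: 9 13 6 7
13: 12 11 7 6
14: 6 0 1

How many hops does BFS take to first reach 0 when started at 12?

2

Level 0: 12
Level 1: 6, 7, 9, 13
Level 2: 0, 2, 3, 4, 8, 11, 14
Level 3: 1, 5
Level 4: 10
0 first appears at level 2.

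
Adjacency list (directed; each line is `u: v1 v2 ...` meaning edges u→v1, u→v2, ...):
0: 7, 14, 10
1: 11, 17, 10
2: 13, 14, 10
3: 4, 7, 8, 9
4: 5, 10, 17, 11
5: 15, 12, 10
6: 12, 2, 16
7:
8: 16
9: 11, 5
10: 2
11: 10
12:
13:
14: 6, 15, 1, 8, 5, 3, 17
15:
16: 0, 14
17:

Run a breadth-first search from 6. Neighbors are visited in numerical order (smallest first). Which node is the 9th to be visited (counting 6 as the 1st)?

Visit 6; enqueue 2, 12, 16 → queue [2, 12, 16]
Visit 2; enqueue 10, 13, 14 → queue [12, 16, 10, 13, 14]
Visit 12 → queue [16, 10, 13, 14]
Visit 16; enqueue 0 → queue [10, 13, 14, 0]
Visit 10 → queue [13, 14, 0]
Visit 13 → queue [14, 0]
Visit 14; enqueue 1, 3, 5, 8, 15, 17 → queue [0, 1, 3, 5, 8, 15, 17]
Visit 0; enqueue 7 → queue [1, 3, 5, 8, 15, 17, 7]
Visit 1; enqueue 11 → queue [3, 5, 8, 15, 17, 7, 11]
Visit 3; enqueue 4, 9 → queue [5, 8, 15, 17, 7, 11, 4, 9]
Visit 5 → queue [8, 15, 17, 7, 11, 4, 9]
Visit 8 → queue [15, 17, 7, 11, 4, 9]
Visit 15 → queue [17, 7, 11, 4, 9]
Visit 17 → queue [7, 11, 4, 9]
Visit 7 → queue [11, 4, 9]
Visit 11 → queue [4, 9]
Visit 4 → queue [9]
Visit 9 → queue []

Visit order: 6, 2, 12, 16, 10, 13, 14, 0, 1, 3, 5, 8, 15, 17, 7, 11, 4, 9

1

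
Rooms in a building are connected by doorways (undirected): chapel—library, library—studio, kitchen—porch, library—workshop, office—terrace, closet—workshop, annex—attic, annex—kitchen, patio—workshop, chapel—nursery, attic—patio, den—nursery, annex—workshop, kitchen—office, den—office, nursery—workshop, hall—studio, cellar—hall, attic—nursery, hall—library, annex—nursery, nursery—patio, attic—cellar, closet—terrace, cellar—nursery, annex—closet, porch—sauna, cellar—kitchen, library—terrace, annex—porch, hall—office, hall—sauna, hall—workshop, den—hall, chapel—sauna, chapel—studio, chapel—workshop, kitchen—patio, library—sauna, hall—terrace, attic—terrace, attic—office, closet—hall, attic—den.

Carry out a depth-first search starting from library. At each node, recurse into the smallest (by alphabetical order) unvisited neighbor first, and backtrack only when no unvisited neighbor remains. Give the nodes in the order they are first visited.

Visit library
library → chapel
chapel → nursery
nursery → annex
annex → attic
attic → cellar
cellar → hall
hall → closet
closet → terrace
terrace → office
office → den
office → kitchen
kitchen → patio
patio → workshop
kitchen → porch
porch → sauna
hall → studio

library, chapel, nursery, annex, attic, cellar, hall, closet, terrace, office, den, kitchen, patio, workshop, porch, sauna, studio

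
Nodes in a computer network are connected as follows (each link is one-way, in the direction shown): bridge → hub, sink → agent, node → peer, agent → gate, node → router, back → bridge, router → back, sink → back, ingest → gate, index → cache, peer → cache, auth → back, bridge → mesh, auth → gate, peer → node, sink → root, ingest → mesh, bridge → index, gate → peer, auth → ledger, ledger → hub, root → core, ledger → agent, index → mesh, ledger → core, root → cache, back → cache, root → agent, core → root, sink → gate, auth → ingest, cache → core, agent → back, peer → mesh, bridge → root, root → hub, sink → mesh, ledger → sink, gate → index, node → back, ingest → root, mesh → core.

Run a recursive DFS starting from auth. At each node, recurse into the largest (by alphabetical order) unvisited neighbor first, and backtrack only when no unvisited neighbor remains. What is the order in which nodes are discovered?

auth -> ledger -> sink -> root -> hub -> core -> cache -> agent -> gate -> peer -> node -> router -> back -> bridge -> mesh -> index -> ingest

Visit auth
auth → ledger
ledger → sink
sink → root
root → hub
root → core
root → cache
root → agent
agent → gate
gate → peer
peer → node
node → router
router → back
back → bridge
bridge → mesh
bridge → index
auth → ingest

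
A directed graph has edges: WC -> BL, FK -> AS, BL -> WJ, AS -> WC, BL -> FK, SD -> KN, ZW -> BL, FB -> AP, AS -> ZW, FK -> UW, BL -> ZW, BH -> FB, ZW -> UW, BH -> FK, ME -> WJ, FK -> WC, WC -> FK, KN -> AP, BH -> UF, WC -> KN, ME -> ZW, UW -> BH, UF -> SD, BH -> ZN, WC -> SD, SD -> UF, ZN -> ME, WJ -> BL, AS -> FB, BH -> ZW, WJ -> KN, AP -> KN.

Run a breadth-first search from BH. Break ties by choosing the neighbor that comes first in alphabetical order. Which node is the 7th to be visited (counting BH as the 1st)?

AP

Visit BH; enqueue FB, FK, UF, ZN, ZW → queue [FB, FK, UF, ZN, ZW]
Visit FB; enqueue AP → queue [FK, UF, ZN, ZW, AP]
Visit FK; enqueue AS, UW, WC → queue [UF, ZN, ZW, AP, AS, UW, WC]
Visit UF; enqueue SD → queue [ZN, ZW, AP, AS, UW, WC, SD]
Visit ZN; enqueue ME → queue [ZW, AP, AS, UW, WC, SD, ME]
Visit ZW; enqueue BL → queue [AP, AS, UW, WC, SD, ME, BL]
Visit AP; enqueue KN → queue [AS, UW, WC, SD, ME, BL, KN]
Visit AS → queue [UW, WC, SD, ME, BL, KN]
Visit UW → queue [WC, SD, ME, BL, KN]
Visit WC → queue [SD, ME, BL, KN]
Visit SD → queue [ME, BL, KN]
Visit ME; enqueue WJ → queue [BL, KN, WJ]
Visit BL → queue [KN, WJ]
Visit KN → queue [WJ]
Visit WJ → queue []

Visit order: BH, FB, FK, UF, ZN, ZW, AP, AS, UW, WC, SD, ME, BL, KN, WJ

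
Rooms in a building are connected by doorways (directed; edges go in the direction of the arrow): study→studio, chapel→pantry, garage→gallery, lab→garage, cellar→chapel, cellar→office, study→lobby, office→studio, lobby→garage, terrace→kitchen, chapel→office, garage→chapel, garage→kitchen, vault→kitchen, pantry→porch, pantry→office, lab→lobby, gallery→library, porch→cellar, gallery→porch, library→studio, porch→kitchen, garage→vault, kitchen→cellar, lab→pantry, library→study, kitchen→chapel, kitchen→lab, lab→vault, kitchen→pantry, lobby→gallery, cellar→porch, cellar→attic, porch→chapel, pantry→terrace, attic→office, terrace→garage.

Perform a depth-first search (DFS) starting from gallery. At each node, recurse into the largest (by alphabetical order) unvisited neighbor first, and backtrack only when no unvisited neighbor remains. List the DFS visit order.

Visit gallery
gallery → porch
porch → kitchen
kitchen → pantry
pantry → terrace
terrace → garage
garage → vault
garage → chapel
chapel → office
office → studio
kitchen → lab
lab → lobby
kitchen → cellar
cellar → attic
gallery → library
library → study

gallery porch kitchen pantry terrace garage vault chapel office studio lab lobby cellar attic library study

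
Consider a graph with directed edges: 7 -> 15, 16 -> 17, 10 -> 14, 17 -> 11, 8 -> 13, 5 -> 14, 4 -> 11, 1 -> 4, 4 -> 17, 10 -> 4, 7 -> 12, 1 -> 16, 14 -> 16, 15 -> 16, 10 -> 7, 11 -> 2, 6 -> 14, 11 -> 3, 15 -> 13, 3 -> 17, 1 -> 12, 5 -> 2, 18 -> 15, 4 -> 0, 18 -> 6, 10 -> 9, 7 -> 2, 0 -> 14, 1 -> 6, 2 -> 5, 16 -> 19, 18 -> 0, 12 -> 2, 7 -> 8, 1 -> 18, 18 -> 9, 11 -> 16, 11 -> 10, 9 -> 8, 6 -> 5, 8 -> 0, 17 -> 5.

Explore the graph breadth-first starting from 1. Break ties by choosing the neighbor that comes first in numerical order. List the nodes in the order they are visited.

Visit 1; enqueue 4, 6, 12, 16, 18 → queue [4, 6, 12, 16, 18]
Visit 4; enqueue 0, 11, 17 → queue [6, 12, 16, 18, 0, 11, 17]
Visit 6; enqueue 5, 14 → queue [12, 16, 18, 0, 11, 17, 5, 14]
Visit 12; enqueue 2 → queue [16, 18, 0, 11, 17, 5, 14, 2]
Visit 16; enqueue 19 → queue [18, 0, 11, 17, 5, 14, 2, 19]
Visit 18; enqueue 9, 15 → queue [0, 11, 17, 5, 14, 2, 19, 9, 15]
Visit 0 → queue [11, 17, 5, 14, 2, 19, 9, 15]
Visit 11; enqueue 3, 10 → queue [17, 5, 14, 2, 19, 9, 15, 3, 10]
Visit 17 → queue [5, 14, 2, 19, 9, 15, 3, 10]
Visit 5 → queue [14, 2, 19, 9, 15, 3, 10]
Visit 14 → queue [2, 19, 9, 15, 3, 10]
Visit 2 → queue [19, 9, 15, 3, 10]
Visit 19 → queue [9, 15, 3, 10]
Visit 9; enqueue 8 → queue [15, 3, 10, 8]
Visit 15; enqueue 13 → queue [3, 10, 8, 13]
Visit 3 → queue [10, 8, 13]
Visit 10; enqueue 7 → queue [8, 13, 7]
Visit 8 → queue [13, 7]
Visit 13 → queue [7]
Visit 7 → queue []

1, 4, 6, 12, 16, 18, 0, 11, 17, 5, 14, 2, 19, 9, 15, 3, 10, 8, 13, 7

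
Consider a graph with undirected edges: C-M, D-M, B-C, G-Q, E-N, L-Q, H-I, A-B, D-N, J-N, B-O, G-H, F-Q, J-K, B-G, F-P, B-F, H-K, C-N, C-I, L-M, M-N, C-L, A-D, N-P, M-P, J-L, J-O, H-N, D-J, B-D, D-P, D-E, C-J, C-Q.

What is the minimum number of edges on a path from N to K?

Level 0: N
Level 1: C, D, E, H, J, M, P
Level 2: A, B, F, G, I, K, L, O, Q
K first appears at level 2.

2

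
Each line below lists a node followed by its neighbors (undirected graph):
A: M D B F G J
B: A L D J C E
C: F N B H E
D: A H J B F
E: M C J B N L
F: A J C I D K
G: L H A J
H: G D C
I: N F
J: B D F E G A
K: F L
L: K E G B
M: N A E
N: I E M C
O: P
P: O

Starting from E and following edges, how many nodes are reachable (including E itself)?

14

BFS from E visits: E, B, C, J, L, M, N, A, D, F, H, G, K, I
Reachable nodes: 14 of 16 total.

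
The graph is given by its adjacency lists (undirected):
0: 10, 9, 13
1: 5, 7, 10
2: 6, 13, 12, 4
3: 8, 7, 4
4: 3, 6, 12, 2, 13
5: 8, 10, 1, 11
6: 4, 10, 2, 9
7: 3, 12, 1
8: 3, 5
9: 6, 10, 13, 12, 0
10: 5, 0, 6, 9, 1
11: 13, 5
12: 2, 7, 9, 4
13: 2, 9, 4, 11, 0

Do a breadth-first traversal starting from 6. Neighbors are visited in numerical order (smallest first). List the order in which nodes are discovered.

Visit 6; enqueue 2, 4, 9, 10 → queue [2, 4, 9, 10]
Visit 2; enqueue 12, 13 → queue [4, 9, 10, 12, 13]
Visit 4; enqueue 3 → queue [9, 10, 12, 13, 3]
Visit 9; enqueue 0 → queue [10, 12, 13, 3, 0]
Visit 10; enqueue 1, 5 → queue [12, 13, 3, 0, 1, 5]
Visit 12; enqueue 7 → queue [13, 3, 0, 1, 5, 7]
Visit 13; enqueue 11 → queue [3, 0, 1, 5, 7, 11]
Visit 3; enqueue 8 → queue [0, 1, 5, 7, 11, 8]
Visit 0 → queue [1, 5, 7, 11, 8]
Visit 1 → queue [5, 7, 11, 8]
Visit 5 → queue [7, 11, 8]
Visit 7 → queue [11, 8]
Visit 11 → queue [8]
Visit 8 → queue []

6, 2, 4, 9, 10, 12, 13, 3, 0, 1, 5, 7, 11, 8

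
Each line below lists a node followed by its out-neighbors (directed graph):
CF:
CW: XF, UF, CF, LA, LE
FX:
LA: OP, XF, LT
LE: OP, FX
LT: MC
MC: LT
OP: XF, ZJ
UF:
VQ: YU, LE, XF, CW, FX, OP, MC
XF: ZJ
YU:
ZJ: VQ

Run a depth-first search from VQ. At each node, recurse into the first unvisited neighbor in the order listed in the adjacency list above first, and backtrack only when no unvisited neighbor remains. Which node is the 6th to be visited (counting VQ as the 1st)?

ZJ

Visit VQ
VQ → YU
VQ → LE
LE → OP
OP → XF
XF → ZJ
LE → FX
VQ → CW
CW → UF
CW → CF
CW → LA
LA → LT
LT → MC

Visit order: VQ, YU, LE, OP, XF, ZJ, FX, CW, UF, CF, LA, LT, MC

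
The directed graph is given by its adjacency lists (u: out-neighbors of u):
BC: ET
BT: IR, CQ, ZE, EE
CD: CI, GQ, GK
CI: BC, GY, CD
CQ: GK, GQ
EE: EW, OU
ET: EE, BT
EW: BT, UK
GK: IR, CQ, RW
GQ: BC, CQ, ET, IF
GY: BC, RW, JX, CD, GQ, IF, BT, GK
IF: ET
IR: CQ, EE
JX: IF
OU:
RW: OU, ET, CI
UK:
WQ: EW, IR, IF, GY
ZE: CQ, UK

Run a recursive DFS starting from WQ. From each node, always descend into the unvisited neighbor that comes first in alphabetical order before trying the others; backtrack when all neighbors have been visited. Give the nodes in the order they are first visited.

Visit WQ
WQ → EW
EW → BT
BT → CQ
CQ → GK
GK → IR
IR → EE
EE → OU
GK → RW
RW → CI
CI → BC
BC → ET
CI → CD
CD → GQ
GQ → IF
CI → GY
GY → JX
BT → ZE
ZE → UK

WQ, EW, BT, CQ, GK, IR, EE, OU, RW, CI, BC, ET, CD, GQ, IF, GY, JX, ZE, UK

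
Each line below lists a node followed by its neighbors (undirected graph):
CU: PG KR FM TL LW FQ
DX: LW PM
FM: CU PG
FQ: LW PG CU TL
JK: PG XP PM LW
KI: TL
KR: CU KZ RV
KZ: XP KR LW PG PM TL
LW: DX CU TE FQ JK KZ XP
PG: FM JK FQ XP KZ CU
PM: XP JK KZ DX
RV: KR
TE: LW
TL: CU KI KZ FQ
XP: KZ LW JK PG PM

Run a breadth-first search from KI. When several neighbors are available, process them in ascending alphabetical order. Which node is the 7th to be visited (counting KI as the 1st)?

KR

Visit KI; enqueue TL → queue [TL]
Visit TL; enqueue CU, FQ, KZ → queue [CU, FQ, KZ]
Visit CU; enqueue FM, KR, LW, PG → queue [FQ, KZ, FM, KR, LW, PG]
Visit FQ → queue [KZ, FM, KR, LW, PG]
Visit KZ; enqueue PM, XP → queue [FM, KR, LW, PG, PM, XP]
Visit FM → queue [KR, LW, PG, PM, XP]
Visit KR; enqueue RV → queue [LW, PG, PM, XP, RV]
Visit LW; enqueue DX, JK, TE → queue [PG, PM, XP, RV, DX, JK, TE]
Visit PG → queue [PM, XP, RV, DX, JK, TE]
Visit PM → queue [XP, RV, DX, JK, TE]
Visit XP → queue [RV, DX, JK, TE]
Visit RV → queue [DX, JK, TE]
Visit DX → queue [JK, TE]
Visit JK → queue [TE]
Visit TE → queue []

Visit order: KI, TL, CU, FQ, KZ, FM, KR, LW, PG, PM, XP, RV, DX, JK, TE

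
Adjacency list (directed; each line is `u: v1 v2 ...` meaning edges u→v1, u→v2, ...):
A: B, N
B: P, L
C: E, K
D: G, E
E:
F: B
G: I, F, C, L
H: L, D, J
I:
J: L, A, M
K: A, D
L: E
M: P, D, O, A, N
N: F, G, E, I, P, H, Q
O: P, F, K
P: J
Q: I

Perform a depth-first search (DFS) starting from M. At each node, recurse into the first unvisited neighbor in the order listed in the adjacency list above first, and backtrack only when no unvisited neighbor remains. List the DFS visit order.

Visit M
M → P
P → J
J → L
L → E
J → A
A → B
A → N
N → F
N → G
G → I
G → C
C → K
K → D
N → H
N → Q
M → O

M -> P -> J -> L -> E -> A -> B -> N -> F -> G -> I -> C -> K -> D -> H -> Q -> O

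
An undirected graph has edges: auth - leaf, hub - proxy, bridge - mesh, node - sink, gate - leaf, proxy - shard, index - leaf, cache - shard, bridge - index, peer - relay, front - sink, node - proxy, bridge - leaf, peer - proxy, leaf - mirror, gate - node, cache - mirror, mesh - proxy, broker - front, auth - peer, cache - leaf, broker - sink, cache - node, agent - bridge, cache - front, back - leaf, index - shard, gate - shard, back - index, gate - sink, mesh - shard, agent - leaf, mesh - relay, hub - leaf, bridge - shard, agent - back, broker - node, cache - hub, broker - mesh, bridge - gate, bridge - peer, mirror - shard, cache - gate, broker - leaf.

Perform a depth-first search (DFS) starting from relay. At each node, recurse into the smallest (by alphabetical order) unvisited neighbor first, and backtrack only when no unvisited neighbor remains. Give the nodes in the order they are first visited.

Visit relay
relay → mesh
mesh → bridge
bridge → agent
agent → back
back → index
index → leaf
leaf → auth
auth → peer
peer → proxy
proxy → hub
hub → cache
cache → front
front → broker
broker → node
node → gate
gate → shard
shard → mirror
gate → sink

relay → mesh → bridge → agent → back → index → leaf → auth → peer → proxy → hub → cache → front → broker → node → gate → shard → mirror → sink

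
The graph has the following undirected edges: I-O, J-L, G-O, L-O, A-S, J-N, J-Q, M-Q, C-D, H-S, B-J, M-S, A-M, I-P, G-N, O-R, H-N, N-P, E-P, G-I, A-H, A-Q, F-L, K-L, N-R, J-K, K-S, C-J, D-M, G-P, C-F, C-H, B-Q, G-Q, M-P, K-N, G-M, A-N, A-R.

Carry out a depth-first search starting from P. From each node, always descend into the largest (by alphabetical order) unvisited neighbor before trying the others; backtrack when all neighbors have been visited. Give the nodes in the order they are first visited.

P, N, R, O, L, K, S, M, Q, J, C, H, A, F, D, B, G, I, E

Visit P
P → N
N → R
R → O
O → L
L → K
K → S
S → M
M → Q
Q → J
J → C
C → H
H → A
C → F
C → D
J → B
Q → G
G → I
P → E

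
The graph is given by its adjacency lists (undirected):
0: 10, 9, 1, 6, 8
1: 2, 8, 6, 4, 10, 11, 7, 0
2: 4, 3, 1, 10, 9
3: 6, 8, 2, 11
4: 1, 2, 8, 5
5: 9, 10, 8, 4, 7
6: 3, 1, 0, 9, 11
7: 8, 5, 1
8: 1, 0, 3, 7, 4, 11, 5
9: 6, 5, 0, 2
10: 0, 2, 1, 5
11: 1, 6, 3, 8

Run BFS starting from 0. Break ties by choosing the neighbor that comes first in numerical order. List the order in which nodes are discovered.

Visit 0; enqueue 1, 6, 8, 9, 10 → queue [1, 6, 8, 9, 10]
Visit 1; enqueue 2, 4, 7, 11 → queue [6, 8, 9, 10, 2, 4, 7, 11]
Visit 6; enqueue 3 → queue [8, 9, 10, 2, 4, 7, 11, 3]
Visit 8; enqueue 5 → queue [9, 10, 2, 4, 7, 11, 3, 5]
Visit 9 → queue [10, 2, 4, 7, 11, 3, 5]
Visit 10 → queue [2, 4, 7, 11, 3, 5]
Visit 2 → queue [4, 7, 11, 3, 5]
Visit 4 → queue [7, 11, 3, 5]
Visit 7 → queue [11, 3, 5]
Visit 11 → queue [3, 5]
Visit 3 → queue [5]
Visit 5 → queue []

0, 1, 6, 8, 9, 10, 2, 4, 7, 11, 3, 5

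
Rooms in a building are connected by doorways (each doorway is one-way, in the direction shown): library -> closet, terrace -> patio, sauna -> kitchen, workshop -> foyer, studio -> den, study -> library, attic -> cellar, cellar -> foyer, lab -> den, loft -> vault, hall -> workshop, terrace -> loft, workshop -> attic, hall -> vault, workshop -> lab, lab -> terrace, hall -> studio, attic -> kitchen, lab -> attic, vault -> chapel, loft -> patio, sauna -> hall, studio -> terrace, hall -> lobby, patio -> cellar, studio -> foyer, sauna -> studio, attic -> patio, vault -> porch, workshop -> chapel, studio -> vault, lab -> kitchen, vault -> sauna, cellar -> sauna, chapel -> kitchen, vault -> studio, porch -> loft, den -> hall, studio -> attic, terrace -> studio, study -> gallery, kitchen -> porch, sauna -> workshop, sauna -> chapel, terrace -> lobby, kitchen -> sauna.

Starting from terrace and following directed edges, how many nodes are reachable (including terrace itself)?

BFS from terrace visits: terrace, lobby, loft, patio, studio, vault, cellar, attic, den, foyer, chapel, porch, sauna, kitchen, hall, workshop, lab
Reachable nodes: 17 of 21 total.

17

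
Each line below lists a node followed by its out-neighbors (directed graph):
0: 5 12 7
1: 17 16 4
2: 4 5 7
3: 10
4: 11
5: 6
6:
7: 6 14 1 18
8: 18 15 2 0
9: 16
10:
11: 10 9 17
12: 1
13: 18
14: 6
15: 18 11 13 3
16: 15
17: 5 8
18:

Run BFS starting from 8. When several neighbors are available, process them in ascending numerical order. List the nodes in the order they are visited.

8, 0, 2, 15, 18, 5, 7, 12, 4, 3, 11, 13, 6, 1, 14, 10, 9, 17, 16

Visit 8; enqueue 0, 2, 15, 18 → queue [0, 2, 15, 18]
Visit 0; enqueue 5, 7, 12 → queue [2, 15, 18, 5, 7, 12]
Visit 2; enqueue 4 → queue [15, 18, 5, 7, 12, 4]
Visit 15; enqueue 3, 11, 13 → queue [18, 5, 7, 12, 4, 3, 11, 13]
Visit 18 → queue [5, 7, 12, 4, 3, 11, 13]
Visit 5; enqueue 6 → queue [7, 12, 4, 3, 11, 13, 6]
Visit 7; enqueue 1, 14 → queue [12, 4, 3, 11, 13, 6, 1, 14]
Visit 12 → queue [4, 3, 11, 13, 6, 1, 14]
Visit 4 → queue [3, 11, 13, 6, 1, 14]
Visit 3; enqueue 10 → queue [11, 13, 6, 1, 14, 10]
Visit 11; enqueue 9, 17 → queue [13, 6, 1, 14, 10, 9, 17]
Visit 13 → queue [6, 1, 14, 10, 9, 17]
Visit 6 → queue [1, 14, 10, 9, 17]
Visit 1; enqueue 16 → queue [14, 10, 9, 17, 16]
Visit 14 → queue [10, 9, 17, 16]
Visit 10 → queue [9, 17, 16]
Visit 9 → queue [17, 16]
Visit 17 → queue [16]
Visit 16 → queue []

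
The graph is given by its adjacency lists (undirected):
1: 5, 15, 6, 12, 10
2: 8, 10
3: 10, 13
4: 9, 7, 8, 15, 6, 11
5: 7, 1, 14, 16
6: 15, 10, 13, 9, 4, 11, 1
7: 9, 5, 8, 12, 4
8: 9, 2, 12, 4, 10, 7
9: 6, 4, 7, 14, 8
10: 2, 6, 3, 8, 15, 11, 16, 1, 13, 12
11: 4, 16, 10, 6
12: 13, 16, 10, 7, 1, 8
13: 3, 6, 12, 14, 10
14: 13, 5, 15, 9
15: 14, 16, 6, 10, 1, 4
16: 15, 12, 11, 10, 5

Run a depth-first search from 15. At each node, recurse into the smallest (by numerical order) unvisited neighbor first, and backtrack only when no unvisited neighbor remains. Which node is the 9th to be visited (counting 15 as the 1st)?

2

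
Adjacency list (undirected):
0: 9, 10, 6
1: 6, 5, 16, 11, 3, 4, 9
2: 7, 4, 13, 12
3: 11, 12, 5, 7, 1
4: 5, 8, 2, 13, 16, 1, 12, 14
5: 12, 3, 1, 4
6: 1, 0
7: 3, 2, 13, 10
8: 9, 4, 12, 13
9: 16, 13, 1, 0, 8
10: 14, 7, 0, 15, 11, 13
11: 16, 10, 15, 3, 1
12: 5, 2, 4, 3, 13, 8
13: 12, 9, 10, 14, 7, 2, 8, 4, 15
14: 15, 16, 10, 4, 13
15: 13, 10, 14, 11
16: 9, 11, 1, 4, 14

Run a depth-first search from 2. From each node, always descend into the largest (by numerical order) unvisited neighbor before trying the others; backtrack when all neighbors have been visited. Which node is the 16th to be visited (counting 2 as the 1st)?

5

Visit 2
2 → 13
13 → 15
15 → 14
14 → 16
16 → 11
11 → 10
10 → 7
7 → 3
3 → 12
12 → 8
8 → 9
9 → 1
1 → 6
6 → 0
1 → 5
5 → 4

Visit order: 2, 13, 15, 14, 16, 11, 10, 7, 3, 12, 8, 9, 1, 6, 0, 5, 4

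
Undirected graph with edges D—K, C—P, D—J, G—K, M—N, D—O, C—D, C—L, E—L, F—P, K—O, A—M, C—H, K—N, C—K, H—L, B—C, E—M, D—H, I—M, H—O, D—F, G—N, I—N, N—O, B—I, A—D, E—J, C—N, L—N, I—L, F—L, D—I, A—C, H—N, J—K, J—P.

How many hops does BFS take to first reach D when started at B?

Level 0: B
Level 1: C, I
Level 2: A, D, H, K, L, M, N, P
Level 3: E, F, G, J, O
D first appears at level 2.

2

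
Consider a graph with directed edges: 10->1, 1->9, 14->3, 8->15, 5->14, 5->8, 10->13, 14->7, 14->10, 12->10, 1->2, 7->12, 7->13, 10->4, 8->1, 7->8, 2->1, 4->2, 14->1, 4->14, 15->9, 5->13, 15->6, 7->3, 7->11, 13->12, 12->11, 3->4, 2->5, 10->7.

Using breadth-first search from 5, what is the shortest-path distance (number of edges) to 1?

Level 0: 5
Level 1: 8, 13, 14
Level 2: 1, 3, 7, 10, 12, 15
Level 3: 2, 4, 6, 9, 11
1 first appears at level 2.

2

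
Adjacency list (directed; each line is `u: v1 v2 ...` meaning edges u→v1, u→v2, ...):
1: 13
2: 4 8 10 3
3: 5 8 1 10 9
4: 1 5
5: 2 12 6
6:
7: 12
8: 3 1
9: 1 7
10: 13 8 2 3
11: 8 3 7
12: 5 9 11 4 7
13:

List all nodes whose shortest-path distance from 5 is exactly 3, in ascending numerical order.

Level 0: 5
Level 1: 2, 6, 12
Level 2: 3, 4, 7, 8, 9, 10, 11
Level 3: 1, 13

1, 13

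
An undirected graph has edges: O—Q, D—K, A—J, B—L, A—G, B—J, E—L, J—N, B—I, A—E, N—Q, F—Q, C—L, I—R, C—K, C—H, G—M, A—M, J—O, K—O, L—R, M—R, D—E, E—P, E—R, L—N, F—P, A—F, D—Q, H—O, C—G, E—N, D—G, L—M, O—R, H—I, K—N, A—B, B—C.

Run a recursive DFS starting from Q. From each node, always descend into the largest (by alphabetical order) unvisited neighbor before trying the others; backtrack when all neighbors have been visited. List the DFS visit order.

Q O R M L N K D G C H I B J A F P E

Visit Q
Q → O
O → R
R → M
M → L
L → N
N → K
K → D
D → G
G → C
C → H
H → I
I → B
B → J
J → A
A → F
F → P
P → E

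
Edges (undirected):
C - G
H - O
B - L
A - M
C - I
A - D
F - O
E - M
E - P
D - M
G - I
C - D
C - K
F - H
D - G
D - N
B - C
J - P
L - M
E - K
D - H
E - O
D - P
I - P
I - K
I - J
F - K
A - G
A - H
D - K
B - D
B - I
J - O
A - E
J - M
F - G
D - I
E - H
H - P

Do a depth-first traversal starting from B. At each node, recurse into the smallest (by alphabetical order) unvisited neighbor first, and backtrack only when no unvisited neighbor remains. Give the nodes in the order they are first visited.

B, C, D, A, E, H, F, G, I, J, M, L, O, P, K, N

Visit B
B → C
C → D
D → A
A → E
E → H
H → F
F → G
G → I
I → J
J → M
M → L
J → O
J → P
I → K
D → N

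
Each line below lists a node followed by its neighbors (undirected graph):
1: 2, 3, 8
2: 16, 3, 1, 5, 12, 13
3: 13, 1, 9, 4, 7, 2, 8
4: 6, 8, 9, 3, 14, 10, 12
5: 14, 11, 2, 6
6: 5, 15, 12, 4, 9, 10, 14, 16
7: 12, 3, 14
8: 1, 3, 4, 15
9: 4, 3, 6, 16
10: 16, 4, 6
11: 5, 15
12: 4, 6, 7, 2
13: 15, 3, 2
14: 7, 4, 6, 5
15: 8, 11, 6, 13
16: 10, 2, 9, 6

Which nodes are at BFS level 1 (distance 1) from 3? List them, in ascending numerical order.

Level 0: 3
Level 1: 1, 2, 4, 7, 8, 9, 13
Level 2: 5, 6, 10, 12, 14, 15, 16
Level 3: 11

1, 2, 4, 7, 8, 9, 13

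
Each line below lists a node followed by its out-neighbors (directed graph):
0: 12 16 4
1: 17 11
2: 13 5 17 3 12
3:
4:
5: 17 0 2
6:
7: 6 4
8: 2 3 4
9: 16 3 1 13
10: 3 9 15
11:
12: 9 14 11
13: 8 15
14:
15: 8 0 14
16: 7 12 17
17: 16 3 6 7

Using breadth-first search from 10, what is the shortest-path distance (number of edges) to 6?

4

Level 0: 10
Level 1: 3, 9, 15
Level 2: 0, 1, 8, 13, 14, 16
Level 3: 2, 4, 7, 11, 12, 17
Level 4: 5, 6
6 first appears at level 4.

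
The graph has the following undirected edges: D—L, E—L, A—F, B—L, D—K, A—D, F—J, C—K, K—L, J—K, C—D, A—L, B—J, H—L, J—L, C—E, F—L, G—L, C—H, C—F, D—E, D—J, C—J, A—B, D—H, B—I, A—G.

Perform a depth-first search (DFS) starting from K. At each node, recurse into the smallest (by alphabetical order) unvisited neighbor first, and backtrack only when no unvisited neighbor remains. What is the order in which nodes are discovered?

K, C, D, A, B, I, J, F, L, E, G, H

Visit K
K → C
C → D
D → A
A → B
B → I
B → J
J → F
F → L
L → E
L → G
L → H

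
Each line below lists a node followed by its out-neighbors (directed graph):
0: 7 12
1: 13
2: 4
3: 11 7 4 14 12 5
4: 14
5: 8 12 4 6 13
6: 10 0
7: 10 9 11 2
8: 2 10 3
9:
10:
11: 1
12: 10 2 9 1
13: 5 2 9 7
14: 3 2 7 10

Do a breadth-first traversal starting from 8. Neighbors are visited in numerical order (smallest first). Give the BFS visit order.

8, 2, 3, 10, 4, 5, 7, 11, 12, 14, 6, 13, 9, 1, 0

Visit 8; enqueue 2, 3, 10 → queue [2, 3, 10]
Visit 2; enqueue 4 → queue [3, 10, 4]
Visit 3; enqueue 5, 7, 11, 12, 14 → queue [10, 4, 5, 7, 11, 12, 14]
Visit 10 → queue [4, 5, 7, 11, 12, 14]
Visit 4 → queue [5, 7, 11, 12, 14]
Visit 5; enqueue 6, 13 → queue [7, 11, 12, 14, 6, 13]
Visit 7; enqueue 9 → queue [11, 12, 14, 6, 13, 9]
Visit 11; enqueue 1 → queue [12, 14, 6, 13, 9, 1]
Visit 12 → queue [14, 6, 13, 9, 1]
Visit 14 → queue [6, 13, 9, 1]
Visit 6; enqueue 0 → queue [13, 9, 1, 0]
Visit 13 → queue [9, 1, 0]
Visit 9 → queue [1, 0]
Visit 1 → queue [0]
Visit 0 → queue []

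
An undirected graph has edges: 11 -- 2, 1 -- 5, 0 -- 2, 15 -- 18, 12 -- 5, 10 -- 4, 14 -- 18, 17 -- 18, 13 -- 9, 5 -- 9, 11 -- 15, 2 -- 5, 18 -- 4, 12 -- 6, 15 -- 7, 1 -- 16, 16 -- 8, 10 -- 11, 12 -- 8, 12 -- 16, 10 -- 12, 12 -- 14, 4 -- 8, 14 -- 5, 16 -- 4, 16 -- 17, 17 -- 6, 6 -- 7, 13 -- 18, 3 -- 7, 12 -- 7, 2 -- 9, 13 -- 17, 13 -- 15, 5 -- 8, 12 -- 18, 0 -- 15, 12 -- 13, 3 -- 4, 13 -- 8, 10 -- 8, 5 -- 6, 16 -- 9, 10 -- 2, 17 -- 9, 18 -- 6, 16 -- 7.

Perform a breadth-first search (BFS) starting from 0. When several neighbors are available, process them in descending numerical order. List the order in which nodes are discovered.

Visit 0; enqueue 15, 2 → queue [15, 2]
Visit 15; enqueue 18, 13, 11, 7 → queue [2, 18, 13, 11, 7]
Visit 2; enqueue 10, 9, 5 → queue [18, 13, 11, 7, 10, 9, 5]
Visit 18; enqueue 17, 14, 12, 6, 4 → queue [13, 11, 7, 10, 9, 5, 17, 14, 12, 6, 4]
Visit 13; enqueue 8 → queue [11, 7, 10, 9, 5, 17, 14, 12, 6, 4, 8]
Visit 11 → queue [7, 10, 9, 5, 17, 14, 12, 6, 4, 8]
Visit 7; enqueue 16, 3 → queue [10, 9, 5, 17, 14, 12, 6, 4, 8, 16, 3]
Visit 10 → queue [9, 5, 17, 14, 12, 6, 4, 8, 16, 3]
Visit 9 → queue [5, 17, 14, 12, 6, 4, 8, 16, 3]
Visit 5; enqueue 1 → queue [17, 14, 12, 6, 4, 8, 16, 3, 1]
Visit 17 → queue [14, 12, 6, 4, 8, 16, 3, 1]
Visit 14 → queue [12, 6, 4, 8, 16, 3, 1]
Visit 12 → queue [6, 4, 8, 16, 3, 1]
Visit 6 → queue [4, 8, 16, 3, 1]
Visit 4 → queue [8, 16, 3, 1]
Visit 8 → queue [16, 3, 1]
Visit 16 → queue [3, 1]
Visit 3 → queue [1]
Visit 1 → queue []

0 → 15 → 2 → 18 → 13 → 11 → 7 → 10 → 9 → 5 → 17 → 14 → 12 → 6 → 4 → 8 → 16 → 3 → 1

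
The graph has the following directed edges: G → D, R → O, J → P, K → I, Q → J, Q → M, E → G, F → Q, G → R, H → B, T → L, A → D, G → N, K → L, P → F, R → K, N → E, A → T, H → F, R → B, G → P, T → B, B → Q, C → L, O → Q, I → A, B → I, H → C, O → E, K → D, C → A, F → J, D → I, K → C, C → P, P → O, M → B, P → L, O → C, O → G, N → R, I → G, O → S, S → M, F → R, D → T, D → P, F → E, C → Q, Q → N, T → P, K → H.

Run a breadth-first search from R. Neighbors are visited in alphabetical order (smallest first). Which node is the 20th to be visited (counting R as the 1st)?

Visit R; enqueue B, K, O → queue [B, K, O]
Visit B; enqueue I, Q → queue [K, O, I, Q]
Visit K; enqueue C, D, H, L → queue [O, I, Q, C, D, H, L]
Visit O; enqueue E, G, S → queue [I, Q, C, D, H, L, E, G, S]
Visit I; enqueue A → queue [Q, C, D, H, L, E, G, S, A]
Visit Q; enqueue J, M, N → queue [C, D, H, L, E, G, S, A, J, M, N]
Visit C; enqueue P → queue [D, H, L, E, G, S, A, J, M, N, P]
Visit D; enqueue T → queue [H, L, E, G, S, A, J, M, N, P, T]
Visit H; enqueue F → queue [L, E, G, S, A, J, M, N, P, T, F]
Visit L → queue [E, G, S, A, J, M, N, P, T, F]
Visit E → queue [G, S, A, J, M, N, P, T, F]
Visit G → queue [S, A, J, M, N, P, T, F]
Visit S → queue [A, J, M, N, P, T, F]
Visit A → queue [J, M, N, P, T, F]
Visit J → queue [M, N, P, T, F]
Visit M → queue [N, P, T, F]
Visit N → queue [P, T, F]
Visit P → queue [T, F]
Visit T → queue [F]
Visit F → queue []

Visit order: R, B, K, O, I, Q, C, D, H, L, E, G, S, A, J, M, N, P, T, F

F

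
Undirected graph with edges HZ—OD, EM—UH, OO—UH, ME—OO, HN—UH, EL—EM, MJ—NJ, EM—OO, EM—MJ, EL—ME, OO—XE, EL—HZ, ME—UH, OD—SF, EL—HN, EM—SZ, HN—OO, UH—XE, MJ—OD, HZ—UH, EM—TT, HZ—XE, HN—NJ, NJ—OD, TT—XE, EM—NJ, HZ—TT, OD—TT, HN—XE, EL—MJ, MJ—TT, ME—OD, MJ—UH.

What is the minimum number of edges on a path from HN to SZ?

Level 0: HN
Level 1: EL, NJ, OO, UH, XE
Level 2: EM, HZ, ME, MJ, OD, TT
Level 3: SF, SZ
SZ first appears at level 3.

3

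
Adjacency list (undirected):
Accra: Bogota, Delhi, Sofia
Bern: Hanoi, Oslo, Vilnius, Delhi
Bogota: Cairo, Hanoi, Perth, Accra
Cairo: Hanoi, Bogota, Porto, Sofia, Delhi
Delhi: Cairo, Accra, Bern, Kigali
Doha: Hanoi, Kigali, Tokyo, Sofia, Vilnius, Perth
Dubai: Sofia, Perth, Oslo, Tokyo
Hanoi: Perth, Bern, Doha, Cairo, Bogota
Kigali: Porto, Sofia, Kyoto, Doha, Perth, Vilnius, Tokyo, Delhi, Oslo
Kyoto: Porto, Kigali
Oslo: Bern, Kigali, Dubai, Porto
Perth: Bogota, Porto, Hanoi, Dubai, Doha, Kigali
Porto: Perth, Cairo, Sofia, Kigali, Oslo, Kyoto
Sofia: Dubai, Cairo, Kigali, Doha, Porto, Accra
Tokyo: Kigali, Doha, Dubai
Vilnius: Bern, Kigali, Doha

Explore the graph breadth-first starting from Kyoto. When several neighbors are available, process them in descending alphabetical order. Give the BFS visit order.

Visit Kyoto; enqueue Porto, Kigali → queue [Porto, Kigali]
Visit Porto; enqueue Sofia, Perth, Oslo, Cairo → queue [Kigali, Sofia, Perth, Oslo, Cairo]
Visit Kigali; enqueue Vilnius, Tokyo, Doha, Delhi → queue [Sofia, Perth, Oslo, Cairo, Vilnius, Tokyo, Doha, Delhi]
Visit Sofia; enqueue Dubai, Accra → queue [Perth, Oslo, Cairo, Vilnius, Tokyo, Doha, Delhi, Dubai, Accra]
Visit Perth; enqueue Hanoi, Bogota → queue [Oslo, Cairo, Vilnius, Tokyo, Doha, Delhi, Dubai, Accra, Hanoi, Bogota]
Visit Oslo; enqueue Bern → queue [Cairo, Vilnius, Tokyo, Doha, Delhi, Dubai, Accra, Hanoi, Bogota, Bern]
Visit Cairo → queue [Vilnius, Tokyo, Doha, Delhi, Dubai, Accra, Hanoi, Bogota, Bern]
Visit Vilnius → queue [Tokyo, Doha, Delhi, Dubai, Accra, Hanoi, Bogota, Bern]
Visit Tokyo → queue [Doha, Delhi, Dubai, Accra, Hanoi, Bogota, Bern]
Visit Doha → queue [Delhi, Dubai, Accra, Hanoi, Bogota, Bern]
Visit Delhi → queue [Dubai, Accra, Hanoi, Bogota, Bern]
Visit Dubai → queue [Accra, Hanoi, Bogota, Bern]
Visit Accra → queue [Hanoi, Bogota, Bern]
Visit Hanoi → queue [Bogota, Bern]
Visit Bogota → queue [Bern]
Visit Bern → queue []

Kyoto, Porto, Kigali, Sofia, Perth, Oslo, Cairo, Vilnius, Tokyo, Doha, Delhi, Dubai, Accra, Hanoi, Bogota, Bern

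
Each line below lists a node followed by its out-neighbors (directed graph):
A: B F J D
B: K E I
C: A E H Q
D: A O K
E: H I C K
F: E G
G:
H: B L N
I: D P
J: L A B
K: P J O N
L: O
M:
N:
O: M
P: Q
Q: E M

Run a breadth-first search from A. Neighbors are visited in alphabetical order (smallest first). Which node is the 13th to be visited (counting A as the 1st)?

Visit A; enqueue B, D, F, J → queue [B, D, F, J]
Visit B; enqueue E, I, K → queue [D, F, J, E, I, K]
Visit D; enqueue O → queue [F, J, E, I, K, O]
Visit F; enqueue G → queue [J, E, I, K, O, G]
Visit J; enqueue L → queue [E, I, K, O, G, L]
Visit E; enqueue C, H → queue [I, K, O, G, L, C, H]
Visit I; enqueue P → queue [K, O, G, L, C, H, P]
Visit K; enqueue N → queue [O, G, L, C, H, P, N]
Visit O; enqueue M → queue [G, L, C, H, P, N, M]
Visit G → queue [L, C, H, P, N, M]
Visit L → queue [C, H, P, N, M]
Visit C; enqueue Q → queue [H, P, N, M, Q]
Visit H → queue [P, N, M, Q]
Visit P → queue [N, M, Q]
Visit N → queue [M, Q]
Visit M → queue [Q]
Visit Q → queue []

Visit order: A, B, D, F, J, E, I, K, O, G, L, C, H, P, N, M, Q

H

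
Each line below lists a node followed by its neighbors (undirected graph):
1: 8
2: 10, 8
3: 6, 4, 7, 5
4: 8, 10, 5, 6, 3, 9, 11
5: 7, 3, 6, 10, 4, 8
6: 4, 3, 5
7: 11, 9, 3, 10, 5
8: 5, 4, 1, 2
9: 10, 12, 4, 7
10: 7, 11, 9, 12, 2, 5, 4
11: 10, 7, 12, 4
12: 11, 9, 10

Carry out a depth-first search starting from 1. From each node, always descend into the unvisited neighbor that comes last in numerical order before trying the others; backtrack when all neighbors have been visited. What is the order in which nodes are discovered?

Visit 1
1 → 8
8 → 5
5 → 10
10 → 12
12 → 11
11 → 7
7 → 9
9 → 4
4 → 6
6 → 3
10 → 2

1, 8, 5, 10, 12, 11, 7, 9, 4, 6, 3, 2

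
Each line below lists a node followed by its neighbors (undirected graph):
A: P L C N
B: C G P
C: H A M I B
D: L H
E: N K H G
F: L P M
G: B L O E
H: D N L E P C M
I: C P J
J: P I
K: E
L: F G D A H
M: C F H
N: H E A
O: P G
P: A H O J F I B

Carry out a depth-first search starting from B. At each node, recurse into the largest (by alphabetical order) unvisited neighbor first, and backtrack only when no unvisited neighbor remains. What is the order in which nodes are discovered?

Visit B
B → P
P → O
O → G
G → L
L → H
H → N
N → E
E → K
N → A
A → C
C → M
M → F
C → I
I → J
H → D

B → P → O → G → L → H → N → E → K → A → C → M → F → I → J → D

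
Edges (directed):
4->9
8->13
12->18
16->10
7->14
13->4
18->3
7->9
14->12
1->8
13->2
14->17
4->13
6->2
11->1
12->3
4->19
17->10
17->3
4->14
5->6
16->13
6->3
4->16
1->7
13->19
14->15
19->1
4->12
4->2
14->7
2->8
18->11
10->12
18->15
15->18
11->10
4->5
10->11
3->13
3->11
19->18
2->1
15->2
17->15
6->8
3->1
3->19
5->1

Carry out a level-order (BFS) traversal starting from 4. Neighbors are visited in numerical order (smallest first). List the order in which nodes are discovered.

4, 2, 5, 9, 12, 13, 14, 16, 19, 1, 8, 6, 3, 18, 7, 15, 17, 10, 11

Visit 4; enqueue 2, 5, 9, 12, 13, 14, 16, 19 → queue [2, 5, 9, 12, 13, 14, 16, 19]
Visit 2; enqueue 1, 8 → queue [5, 9, 12, 13, 14, 16, 19, 1, 8]
Visit 5; enqueue 6 → queue [9, 12, 13, 14, 16, 19, 1, 8, 6]
Visit 9 → queue [12, 13, 14, 16, 19, 1, 8, 6]
Visit 12; enqueue 3, 18 → queue [13, 14, 16, 19, 1, 8, 6, 3, 18]
Visit 13 → queue [14, 16, 19, 1, 8, 6, 3, 18]
Visit 14; enqueue 7, 15, 17 → queue [16, 19, 1, 8, 6, 3, 18, 7, 15, 17]
Visit 16; enqueue 10 → queue [19, 1, 8, 6, 3, 18, 7, 15, 17, 10]
Visit 19 → queue [1, 8, 6, 3, 18, 7, 15, 17, 10]
Visit 1 → queue [8, 6, 3, 18, 7, 15, 17, 10]
Visit 8 → queue [6, 3, 18, 7, 15, 17, 10]
Visit 6 → queue [3, 18, 7, 15, 17, 10]
Visit 3; enqueue 11 → queue [18, 7, 15, 17, 10, 11]
Visit 18 → queue [7, 15, 17, 10, 11]
Visit 7 → queue [15, 17, 10, 11]
Visit 15 → queue [17, 10, 11]
Visit 17 → queue [10, 11]
Visit 10 → queue [11]
Visit 11 → queue []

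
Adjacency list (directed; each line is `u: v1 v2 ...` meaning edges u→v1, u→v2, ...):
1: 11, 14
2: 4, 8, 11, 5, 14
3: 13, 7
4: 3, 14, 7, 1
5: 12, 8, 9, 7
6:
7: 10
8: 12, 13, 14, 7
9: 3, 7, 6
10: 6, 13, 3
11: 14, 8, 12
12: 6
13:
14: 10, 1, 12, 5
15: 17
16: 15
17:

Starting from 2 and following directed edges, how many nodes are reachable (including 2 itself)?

BFS from 2 visits: 2, 4, 8, 11, 5, 14, 3, 7, 1, 12, 13, 9, 10, 6
Reachable nodes: 14 of 17 total.

14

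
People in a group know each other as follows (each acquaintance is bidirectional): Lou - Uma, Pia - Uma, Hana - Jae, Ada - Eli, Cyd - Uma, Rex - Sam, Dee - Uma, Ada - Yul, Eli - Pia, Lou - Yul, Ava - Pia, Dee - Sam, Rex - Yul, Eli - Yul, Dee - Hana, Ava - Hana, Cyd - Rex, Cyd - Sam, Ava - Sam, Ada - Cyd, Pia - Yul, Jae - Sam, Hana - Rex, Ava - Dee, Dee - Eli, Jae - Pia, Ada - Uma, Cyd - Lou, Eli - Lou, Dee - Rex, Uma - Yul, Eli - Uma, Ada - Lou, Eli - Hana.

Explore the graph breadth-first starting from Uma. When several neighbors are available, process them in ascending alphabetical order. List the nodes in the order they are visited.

Uma -> Ada -> Cyd -> Dee -> Eli -> Lou -> Pia -> Yul -> Rex -> Sam -> Ava -> Hana -> Jae

Visit Uma; enqueue Ada, Cyd, Dee, Eli, Lou, Pia, Yul → queue [Ada, Cyd, Dee, Eli, Lou, Pia, Yul]
Visit Ada → queue [Cyd, Dee, Eli, Lou, Pia, Yul]
Visit Cyd; enqueue Rex, Sam → queue [Dee, Eli, Lou, Pia, Yul, Rex, Sam]
Visit Dee; enqueue Ava, Hana → queue [Eli, Lou, Pia, Yul, Rex, Sam, Ava, Hana]
Visit Eli → queue [Lou, Pia, Yul, Rex, Sam, Ava, Hana]
Visit Lou → queue [Pia, Yul, Rex, Sam, Ava, Hana]
Visit Pia; enqueue Jae → queue [Yul, Rex, Sam, Ava, Hana, Jae]
Visit Yul → queue [Rex, Sam, Ava, Hana, Jae]
Visit Rex → queue [Sam, Ava, Hana, Jae]
Visit Sam → queue [Ava, Hana, Jae]
Visit Ava → queue [Hana, Jae]
Visit Hana → queue [Jae]
Visit Jae → queue []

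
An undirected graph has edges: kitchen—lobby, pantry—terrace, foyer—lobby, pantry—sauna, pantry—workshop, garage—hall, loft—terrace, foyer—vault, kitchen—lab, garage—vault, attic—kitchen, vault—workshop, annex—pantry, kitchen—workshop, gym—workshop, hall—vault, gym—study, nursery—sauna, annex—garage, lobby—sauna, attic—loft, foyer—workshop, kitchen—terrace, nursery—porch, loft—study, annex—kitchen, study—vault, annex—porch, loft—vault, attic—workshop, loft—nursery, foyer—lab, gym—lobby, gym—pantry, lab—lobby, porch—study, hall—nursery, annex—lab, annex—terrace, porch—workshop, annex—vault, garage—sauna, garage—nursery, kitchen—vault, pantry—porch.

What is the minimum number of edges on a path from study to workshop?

2

Level 0: study
Level 1: gym, loft, porch, vault
Level 2: annex, attic, foyer, garage, hall, kitchen, lobby, nursery, pantry, terrace, workshop
Level 3: lab, sauna
workshop first appears at level 2.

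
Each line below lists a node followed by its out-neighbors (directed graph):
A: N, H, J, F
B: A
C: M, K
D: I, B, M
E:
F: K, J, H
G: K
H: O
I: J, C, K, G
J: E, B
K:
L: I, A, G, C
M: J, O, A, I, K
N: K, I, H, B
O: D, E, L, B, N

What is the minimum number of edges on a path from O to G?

Level 0: O
Level 1: B, D, E, L, N
Level 2: A, C, G, H, I, K, M
Level 3: F, J
G first appears at level 2.

2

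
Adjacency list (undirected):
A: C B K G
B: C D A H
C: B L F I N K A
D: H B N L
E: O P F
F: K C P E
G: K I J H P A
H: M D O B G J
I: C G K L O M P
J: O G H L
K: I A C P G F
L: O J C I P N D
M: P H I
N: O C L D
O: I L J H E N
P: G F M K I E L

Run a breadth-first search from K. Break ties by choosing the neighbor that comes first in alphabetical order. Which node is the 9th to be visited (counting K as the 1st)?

Visit K; enqueue A, C, F, G, I, P → queue [A, C, F, G, I, P]
Visit A; enqueue B → queue [C, F, G, I, P, B]
Visit C; enqueue L, N → queue [F, G, I, P, B, L, N]
Visit F; enqueue E → queue [G, I, P, B, L, N, E]
Visit G; enqueue H, J → queue [I, P, B, L, N, E, H, J]
Visit I; enqueue M, O → queue [P, B, L, N, E, H, J, M, O]
Visit P → queue [B, L, N, E, H, J, M, O]
Visit B; enqueue D → queue [L, N, E, H, J, M, O, D]
Visit L → queue [N, E, H, J, M, O, D]
Visit N → queue [E, H, J, M, O, D]
Visit E → queue [H, J, M, O, D]
Visit H → queue [J, M, O, D]
Visit J → queue [M, O, D]
Visit M → queue [O, D]
Visit O → queue [D]
Visit D → queue []

Visit order: K, A, C, F, G, I, P, B, L, N, E, H, J, M, O, D

L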